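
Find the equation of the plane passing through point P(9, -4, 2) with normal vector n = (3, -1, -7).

The plane through P with normal n = (a, b, c) satisfies n·(r - P) = 0,
i.e. ax + by + cz = a·x₀ + b·y₀ + c·z₀.
d = 3·9 + (-1)·(-4) + (-7)·2
  = 27 + 4 - 14
  = 17
Equation: 3x - y - 7z = 17

3x - y - 7z = 17


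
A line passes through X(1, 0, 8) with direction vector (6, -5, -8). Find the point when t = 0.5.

P(t) = X + t·d
  = (1 + 6·0.5, 0 + (-5)·0.5, 8 + (-8)·0.5)
  = (1 + 3, 0 - 2.5, 8 - 4)
  = (4, -2.5, 4)

(4, -2.5, 4)


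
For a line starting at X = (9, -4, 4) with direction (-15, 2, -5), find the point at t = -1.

P(t) = X + t·d
  = (9 + (-15)·(-1), -4 + 2·(-1), 4 + (-5)·(-1))
  = (9 + 15, -4 - 2, 4 + 5)
  = (24, -6, 9)

(24, -6, 9)


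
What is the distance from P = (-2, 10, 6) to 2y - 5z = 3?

distance = |a·x₀ + b·y₀ + c·z₀ - d| / √(a² + b² + c²)
  = |0·(-2) + 2·10 + (-5)·6 - 3| / √(0² + 2² + (-5)²)
  = |0 + 20 - 30 - 3| / √(0 + 4 + 25)
  = |-13| / √29
  = 13 / 5.385
  ≈ 2.414

2.414


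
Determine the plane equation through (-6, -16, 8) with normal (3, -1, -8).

The plane through P with normal n = (a, b, c) satisfies n·(r - P) = 0,
i.e. ax + by + cz = a·x₀ + b·y₀ + c·z₀.
d = 3·(-6) + (-1)·(-16) + (-8)·8
  = -18 + 16 - 64
  = -66
Equation: 3x - y - 8z = -66

3x - y - 8z = -66


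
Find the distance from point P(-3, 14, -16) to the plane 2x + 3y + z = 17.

distance = |a·x₀ + b·y₀ + c·z₀ - d| / √(a² + b² + c²)
  = |2·(-3) + 3·14 + 1·(-16) - 17| / √(2² + 3² + 1²)
  = |-6 + 42 - 16 - 17| / √(4 + 9 + 1)
  = |3| / √14
  = 3 / 3.742
  ≈ 0.8018

0.8018


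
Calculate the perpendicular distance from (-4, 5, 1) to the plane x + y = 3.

distance = |a·x₀ + b·y₀ + c·z₀ - d| / √(a² + b² + c²)
  = |1·(-4) + 1·5 + 0·1 - 3| / √(1² + 1² + 0²)
  = |-4 + 5 + 0 - 3| / √(1 + 1 + 0)
  = |-2| / √2
  = 2 / 1.414
  ≈ 1.414

1.414


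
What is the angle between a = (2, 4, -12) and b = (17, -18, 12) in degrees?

a·b = 2·17 + 4·(-18) + (-12)·12 = 34 - 72 - 144 = -182
|a| = √(2² + 4² + (-12)²) = √164 ≈ 12.81
|b| = √(17² + (-18)² + 12²) = √757 ≈ 27.51
cos θ = (a·b)/(|a||b|) = -182/(12.81·27.51) ≈ -0.5165
θ = arccos(-0.5165) ≈ 121.1°

121.1°


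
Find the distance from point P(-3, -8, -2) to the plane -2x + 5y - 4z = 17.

distance = |a·x₀ + b·y₀ + c·z₀ - d| / √(a² + b² + c²)
  = |(-2)·(-3) + 5·(-8) + (-4)·(-2) - 17| / √((-2)² + 5² + (-4)²)
  = |6 - 40 + 8 - 17| / √(4 + 25 + 16)
  = |-43| / √45
  = 43 / 6.708
  ≈ 6.41

6.41


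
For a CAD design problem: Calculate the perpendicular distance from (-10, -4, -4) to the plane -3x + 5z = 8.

distance = |a·x₀ + b·y₀ + c·z₀ - d| / √(a² + b² + c²)
  = |(-3)·(-10) + 0·(-4) + 5·(-4) - 8| / √((-3)² + 0² + 5²)
  = |30 + 0 - 20 - 8| / √(9 + 0 + 25)
  = |2| / √34
  = 2 / 5.831
  ≈ 0.343

0.343


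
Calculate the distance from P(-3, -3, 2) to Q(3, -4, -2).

d = √[(x₂-x₁)² + (y₂-y₁)² + (z₂-z₁)²]
  = √[6² + (-1)² + (-4)²]
  = √[36 + 1 + 16]
  = √53
  ≈ 7.28

7.28


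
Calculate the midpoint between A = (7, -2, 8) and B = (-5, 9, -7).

M = ((x₁+x₂)/2, (y₁+y₂)/2, (z₁+z₂)/2)
  = ((7 - 5)/2, (-2 + 9)/2, (8 - 7)/2)
  = (2/2, 7/2, 1/2)
  = (1, 3.5, 0.5)

(1, 3.5, 0.5)


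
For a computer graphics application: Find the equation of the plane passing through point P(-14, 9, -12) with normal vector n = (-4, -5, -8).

The plane through P with normal n = (a, b, c) satisfies n·(r - P) = 0,
i.e. ax + by + cz = a·x₀ + b·y₀ + c·z₀.
d = (-4)·(-14) + (-5)·9 + (-8)·(-12)
  = 56 - 45 + 96
  = 107
Equation: -4x - 5y - 8z = 107

-4x - 5y - 8z = 107


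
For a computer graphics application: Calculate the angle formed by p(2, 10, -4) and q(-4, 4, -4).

p·q = 2·(-4) + 10·4 + (-4)·(-4) = -8 + 40 + 16 = 48
|p| = √(2² + 10² + (-4)²) = √120 ≈ 10.95
|q| = √((-4)² + 4² + (-4)²) = √48 ≈ 6.928
cos θ = (p·q)/(|p||q|) = 48/(10.95·6.928) ≈ 0.6325
θ = arccos(0.6325) ≈ 50.77°

50.77°


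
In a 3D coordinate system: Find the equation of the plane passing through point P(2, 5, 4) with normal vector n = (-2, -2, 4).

The plane through P with normal n = (a, b, c) satisfies n·(r - P) = 0,
i.e. ax + by + cz = a·x₀ + b·y₀ + c·z₀.
d = (-2)·2 + (-2)·5 + 4·4
  = -4 - 10 + 16
  = 2
Equation: -2x - 2y + 4z = 2

-2x - 2y + 4z = 2


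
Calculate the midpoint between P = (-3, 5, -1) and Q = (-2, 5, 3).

M = ((x₁+x₂)/2, (y₁+y₂)/2, (z₁+z₂)/2)
  = ((-3 - 2)/2, (5 + 5)/2, (-1 + 3)/2)
  = (-5/2, 10/2, 2/2)
  = (-2.5, 5, 1)

(-2.5, 5, 1)


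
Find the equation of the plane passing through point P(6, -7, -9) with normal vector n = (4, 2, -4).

The plane through P with normal n = (a, b, c) satisfies n·(r - P) = 0,
i.e. ax + by + cz = a·x₀ + b·y₀ + c·z₀.
d = 4·6 + 2·(-7) + (-4)·(-9)
  = 24 - 14 + 36
  = 46
Equation: 4x + 2y - 4z = 46

4x + 2y - 4z = 46


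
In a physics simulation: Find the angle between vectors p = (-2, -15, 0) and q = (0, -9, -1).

p·q = (-2)·0 + (-15)·(-9) + 0·(-1) = 0 + 135 + 0 = 135
|p| = √((-2)² + (-15)² + 0²) = √229 ≈ 15.13
|q| = √(0² + (-9)² + (-1)²) = √82 ≈ 9.055
cos θ = (p·q)/(|p||q|) = 135/(15.13·9.055) ≈ 0.9852
θ = arccos(0.9852) ≈ 9.881°

9.881°


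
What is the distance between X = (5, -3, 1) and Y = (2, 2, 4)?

d = √[(x₂-x₁)² + (y₂-y₁)² + (z₂-z₁)²]
  = √[(-3)² + 5² + 3²]
  = √[9 + 25 + 9]
  = √43
  ≈ 6.557

6.557


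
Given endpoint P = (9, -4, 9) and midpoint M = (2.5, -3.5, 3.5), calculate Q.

Q = 2M - P
  = (2·2.5 - 9, 2·(-3.5) - (-4), 2·3.5 - 9)
  = (5 - 9, -7 + 4, 7 - 9)
  = (-4, -3, -2)

(-4, -3, -2)


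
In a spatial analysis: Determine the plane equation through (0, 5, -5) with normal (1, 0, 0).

The plane through P with normal n = (a, b, c) satisfies n·(r - P) = 0,
i.e. ax + by + cz = a·x₀ + b·y₀ + c·z₀.
d = 1·0 + 0·5 + 0·(-5)
  = 0 + 0 + 0
  = 0
Equation: x = 0

x = 0


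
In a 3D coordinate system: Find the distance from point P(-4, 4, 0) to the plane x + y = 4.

distance = |a·x₀ + b·y₀ + c·z₀ - d| / √(a² + b² + c²)
  = |1·(-4) + 1·4 + 0·0 - 4| / √(1² + 1² + 0²)
  = |-4 + 4 + 0 - 4| / √(1 + 1 + 0)
  = |-4| / √2
  = 4 / 1.414
  ≈ 2.828

2.828


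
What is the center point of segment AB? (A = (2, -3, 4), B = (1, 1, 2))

M = ((x₁+x₂)/2, (y₁+y₂)/2, (z₁+z₂)/2)
  = ((2 + 1)/2, (-3 + 1)/2, (4 + 2)/2)
  = (3/2, -2/2, 6/2)
  = (1.5, -1, 3)

(1.5, -1, 3)


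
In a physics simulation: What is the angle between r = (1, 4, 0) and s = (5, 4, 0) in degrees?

r·s = 1·5 + 4·4 + 0·0 = 5 + 16 + 0 = 21
|r| = √(1² + 4² + 0²) = √17 ≈ 4.123
|s| = √(5² + 4² + 0²) = √41 ≈ 6.403
cos θ = (r·s)/(|r||s|) = 21/(4.123·6.403) ≈ 0.7954
θ = arccos(0.7954) ≈ 37.3°

37.3°


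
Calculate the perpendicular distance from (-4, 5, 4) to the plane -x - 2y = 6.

distance = |a·x₀ + b·y₀ + c·z₀ - d| / √(a² + b² + c²)
  = |(-1)·(-4) + (-2)·5 + 0·4 - 6| / √((-1)² + (-2)² + 0²)
  = |4 - 10 + 0 - 6| / √(1 + 4 + 0)
  = |-12| / √5
  = 12 / 2.236
  ≈ 5.367

5.367


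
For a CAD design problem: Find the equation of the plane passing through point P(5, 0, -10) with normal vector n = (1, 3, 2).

The plane through P with normal n = (a, b, c) satisfies n·(r - P) = 0,
i.e. ax + by + cz = a·x₀ + b·y₀ + c·z₀.
d = 1·5 + 3·0 + 2·(-10)
  = 5 + 0 - 20
  = -15
Equation: x + 3y + 2z = -15

x + 3y + 2z = -15


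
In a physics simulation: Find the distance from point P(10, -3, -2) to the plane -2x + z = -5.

distance = |a·x₀ + b·y₀ + c·z₀ - d| / √(a² + b² + c²)
  = |(-2)·10 + 0·(-3) + 1·(-2) - (-5)| / √((-2)² + 0² + 1²)
  = |-20 + 0 - 2 + 5| / √(4 + 0 + 1)
  = |-17| / √5
  = 17 / 2.236
  ≈ 7.603

7.603


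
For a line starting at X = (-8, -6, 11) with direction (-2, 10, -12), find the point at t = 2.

P(t) = X + t·d
  = (-8 + (-2)·2, -6 + 10·2, 11 + (-12)·2)
  = (-8 - 4, -6 + 20, 11 - 24)
  = (-12, 14, -13)

(-12, 14, -13)


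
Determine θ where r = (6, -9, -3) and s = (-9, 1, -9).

r·s = 6·(-9) + (-9)·1 + (-3)·(-9) = -54 - 9 + 27 = -36
|r| = √(6² + (-9)² + (-3)²) = √126 ≈ 11.22
|s| = √((-9)² + 1² + (-9)²) = √163 ≈ 12.77
cos θ = (r·s)/(|r||s|) = -36/(11.22·12.77) ≈ -0.2512
θ = arccos(-0.2512) ≈ 104.5°

104.5°


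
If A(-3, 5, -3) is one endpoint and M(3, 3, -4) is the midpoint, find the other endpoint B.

B = 2M - A
  = (2·3 - (-3), 2·3 - 5, 2·(-4) - (-3))
  = (6 + 3, 6 - 5, -8 + 3)
  = (9, 1, -5)

(9, 1, -5)


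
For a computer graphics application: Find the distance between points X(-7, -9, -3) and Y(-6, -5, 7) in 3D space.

d = √[(x₂-x₁)² + (y₂-y₁)² + (z₂-z₁)²]
  = √[1² + 4² + 10²]
  = √[1 + 16 + 100]
  = √117
  ≈ 10.82

10.82


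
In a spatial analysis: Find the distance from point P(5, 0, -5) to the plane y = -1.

distance = |a·x₀ + b·y₀ + c·z₀ - d| / √(a² + b² + c²)
  = |0·5 + 1·0 + 0·(-5) - (-1)| / √(0² + 1² + 0²)
  = |0 + 0 + 0 + 1| / √(0 + 1 + 0)
  = |1| / √1
  = 1 / 1
  ≈ 1

1


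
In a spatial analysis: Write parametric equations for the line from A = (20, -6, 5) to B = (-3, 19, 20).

Direction vector d = B - A = (-3 - 20, 19 + 6, 20 - 5) = (-23, 25, 15)
Parametric form r = A + t·d:
x = 20 - 23t, y = -6 + 25t, z = 5 + 15t

x = 20 - 23t, y = -6 + 25t, z = 5 + 15t


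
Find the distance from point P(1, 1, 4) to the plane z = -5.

distance = |a·x₀ + b·y₀ + c·z₀ - d| / √(a² + b² + c²)
  = |0·1 + 0·1 + 1·4 - (-5)| / √(0² + 0² + 1²)
  = |0 + 0 + 4 + 5| / √(0 + 0 + 1)
  = |9| / √1
  = 9 / 1
  ≈ 9

9


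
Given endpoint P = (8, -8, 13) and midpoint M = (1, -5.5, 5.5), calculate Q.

Q = 2M - P
  = (2·1 - 8, 2·(-5.5) - (-8), 2·5.5 - 13)
  = (2 - 8, -11 + 8, 11 - 13)
  = (-6, -3, -2)

(-6, -3, -2)


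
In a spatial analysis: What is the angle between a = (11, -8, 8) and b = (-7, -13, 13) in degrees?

a·b = 11·(-7) + (-8)·(-13) + 8·13 = -77 + 104 + 104 = 131
|a| = √(11² + (-8)² + 8²) = √249 ≈ 15.78
|b| = √((-7)² + (-13)² + 13²) = √387 ≈ 19.67
cos θ = (a·b)/(|a||b|) = 131/(15.78·19.67) ≈ 0.422
θ = arccos(0.422) ≈ 65.04°

65.04°


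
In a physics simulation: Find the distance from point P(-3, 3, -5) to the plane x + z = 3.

distance = |a·x₀ + b·y₀ + c·z₀ - d| / √(a² + b² + c²)
  = |1·(-3) + 0·3 + 1·(-5) - 3| / √(1² + 0² + 1²)
  = |-3 + 0 - 5 - 3| / √(1 + 0 + 1)
  = |-11| / √2
  = 11 / 1.414
  ≈ 7.778

7.778


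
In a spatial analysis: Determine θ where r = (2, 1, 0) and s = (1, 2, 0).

r·s = 2·1 + 1·2 + 0·0 = 2 + 2 + 0 = 4
|r| = √(2² + 1² + 0²) = √5 ≈ 2.236
|s| = √(1² + 2² + 0²) = √5 ≈ 2.236
cos θ = (r·s)/(|r||s|) = 4/(2.236·2.236) ≈ 0.8
θ = arccos(0.8) ≈ 36.87°

36.87°


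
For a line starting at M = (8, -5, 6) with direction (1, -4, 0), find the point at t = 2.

P(t) = M + t·d
  = (8 + 1·2, -5 + (-4)·2, 6 + 0·2)
  = (8 + 2, -5 - 8, 6 + 0)
  = (10, -13, 6)

(10, -13, 6)


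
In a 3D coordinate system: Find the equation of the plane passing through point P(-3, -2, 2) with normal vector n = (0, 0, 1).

The plane through P with normal n = (a, b, c) satisfies n·(r - P) = 0,
i.e. ax + by + cz = a·x₀ + b·y₀ + c·z₀.
d = 0·(-3) + 0·(-2) + 1·2
  = 0 + 0 + 2
  = 2
Equation: z = 2

z = 2


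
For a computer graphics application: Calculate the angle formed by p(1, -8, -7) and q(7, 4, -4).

p·q = 1·7 + (-8)·4 + (-7)·(-4) = 7 - 32 + 28 = 3
|p| = √(1² + (-8)² + (-7)²) = √114 ≈ 10.68
|q| = √(7² + 4² + (-4)²) = √81 ≈ 9
cos θ = (p·q)/(|p||q|) = 3/(10.68·9) ≈ 0.03122
θ = arccos(0.03122) ≈ 88.21°

88.21°


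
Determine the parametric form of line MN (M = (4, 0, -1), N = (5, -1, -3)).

Direction vector d = N - M = (5 - 4, -1 + 0, -3 + 1) = (1, -1, -2)
Parametric form r = M + t·d:
x = 4 + t, y = 0 - t, z = -1 - 2t

x = 4 + t, y = 0 - t, z = -1 - 2t


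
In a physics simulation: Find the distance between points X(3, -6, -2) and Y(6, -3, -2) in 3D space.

d = √[(x₂-x₁)² + (y₂-y₁)² + (z₂-z₁)²]
  = √[3² + 3² + 0²]
  = √[9 + 9 + 0]
  = √18
  ≈ 4.243

4.243


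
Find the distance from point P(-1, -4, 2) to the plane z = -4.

distance = |a·x₀ + b·y₀ + c·z₀ - d| / √(a² + b² + c²)
  = |0·(-1) + 0·(-4) + 1·2 - (-4)| / √(0² + 0² + 1²)
  = |0 + 0 + 2 + 4| / √(0 + 0 + 1)
  = |6| / √1
  = 6 / 1
  ≈ 6

6


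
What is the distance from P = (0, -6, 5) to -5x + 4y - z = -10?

distance = |a·x₀ + b·y₀ + c·z₀ - d| / √(a² + b² + c²)
  = |(-5)·0 + 4·(-6) + (-1)·5 - (-10)| / √((-5)² + 4² + (-1)²)
  = |0 - 24 - 5 + 10| / √(25 + 16 + 1)
  = |-19| / √42
  = 19 / 6.481
  ≈ 2.932

2.932


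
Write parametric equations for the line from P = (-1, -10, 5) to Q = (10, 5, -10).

Direction vector d = Q - P = (10 + 1, 5 + 10, -10 - 5) = (11, 15, -15)
Parametric form r = P + t·d:
x = -1 + 11t, y = -10 + 15t, z = 5 - 15t

x = -1 + 11t, y = -10 + 15t, z = 5 - 15t


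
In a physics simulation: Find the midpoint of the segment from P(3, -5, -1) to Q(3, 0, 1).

M = ((x₁+x₂)/2, (y₁+y₂)/2, (z₁+z₂)/2)
  = ((3 + 3)/2, (-5 + 0)/2, (-1 + 1)/2)
  = (6/2, -5/2, 0/2)
  = (3, -2.5, 0)

(3, -2.5, 0)


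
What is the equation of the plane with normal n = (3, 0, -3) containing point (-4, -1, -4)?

The plane through P with normal n = (a, b, c) satisfies n·(r - P) = 0,
i.e. ax + by + cz = a·x₀ + b·y₀ + c·z₀.
d = 3·(-4) + 0·(-1) + (-3)·(-4)
  = -12 + 0 + 12
  = 0
Equation: 3x - 3z = 0

3x - 3z = 0


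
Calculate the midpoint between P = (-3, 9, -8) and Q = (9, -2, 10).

M = ((x₁+x₂)/2, (y₁+y₂)/2, (z₁+z₂)/2)
  = ((-3 + 9)/2, (9 - 2)/2, (-8 + 10)/2)
  = (6/2, 7/2, 2/2)
  = (3, 3.5, 1)

(3, 3.5, 1)


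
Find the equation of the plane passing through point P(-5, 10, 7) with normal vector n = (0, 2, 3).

The plane through P with normal n = (a, b, c) satisfies n·(r - P) = 0,
i.e. ax + by + cz = a·x₀ + b·y₀ + c·z₀.
d = 0·(-5) + 2·10 + 3·7
  = 0 + 20 + 21
  = 41
Equation: 2y + 3z = 41

2y + 3z = 41


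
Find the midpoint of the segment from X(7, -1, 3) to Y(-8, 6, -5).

M = ((x₁+x₂)/2, (y₁+y₂)/2, (z₁+z₂)/2)
  = ((7 - 8)/2, (-1 + 6)/2, (3 - 5)/2)
  = (-1/2, 5/2, -2/2)
  = (-0.5, 2.5, -1)

(-0.5, 2.5, -1)


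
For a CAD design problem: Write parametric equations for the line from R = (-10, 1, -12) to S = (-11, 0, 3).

Direction vector d = S - R = (-11 + 10, 0 - 1, 3 + 12) = (-1, -1, 15)
Parametric form r = R + t·d:
x = -10 - t, y = 1 - t, z = -12 + 15t

x = -10 - t, y = 1 - t, z = -12 + 15t


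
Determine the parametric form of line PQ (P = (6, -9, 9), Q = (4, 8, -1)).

Direction vector d = Q - P = (4 - 6, 8 + 9, -1 - 9) = (-2, 17, -10)
Parametric form r = P + t·d:
x = 6 - 2t, y = -9 + 17t, z = 9 - 10t

x = 6 - 2t, y = -9 + 17t, z = 9 - 10t


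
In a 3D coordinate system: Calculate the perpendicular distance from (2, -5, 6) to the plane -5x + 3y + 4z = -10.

distance = |a·x₀ + b·y₀ + c·z₀ - d| / √(a² + b² + c²)
  = |(-5)·2 + 3·(-5) + 4·6 - (-10)| / √((-5)² + 3² + 4²)
  = |-10 - 15 + 24 + 10| / √(25 + 9 + 16)
  = |9| / √50
  = 9 / 7.071
  ≈ 1.273

1.273


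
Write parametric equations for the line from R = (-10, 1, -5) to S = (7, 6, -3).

Direction vector d = S - R = (7 + 10, 6 - 1, -3 + 5) = (17, 5, 2)
Parametric form r = R + t·d:
x = -10 + 17t, y = 1 + 5t, z = -5 + 2t

x = -10 + 17t, y = 1 + 5t, z = -5 + 2t


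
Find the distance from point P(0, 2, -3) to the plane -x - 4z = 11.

distance = |a·x₀ + b·y₀ + c·z₀ - d| / √(a² + b² + c²)
  = |(-1)·0 + 0·2 + (-4)·(-3) - 11| / √((-1)² + 0² + (-4)²)
  = |0 + 0 + 12 - 11| / √(1 + 0 + 16)
  = |1| / √17
  = 1 / 4.123
  ≈ 0.2425

0.2425


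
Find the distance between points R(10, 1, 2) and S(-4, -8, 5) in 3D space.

d = √[(x₂-x₁)² + (y₂-y₁)² + (z₂-z₁)²]
  = √[(-14)² + (-9)² + 3²]
  = √[196 + 81 + 9]
  = √286
  ≈ 16.91

16.91


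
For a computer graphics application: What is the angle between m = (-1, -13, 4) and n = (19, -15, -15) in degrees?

m·n = (-1)·19 + (-13)·(-15) + 4·(-15) = -19 + 195 - 60 = 116
|m| = √((-1)² + (-13)² + 4²) = √186 ≈ 13.64
|n| = √(19² + (-15)² + (-15)²) = √811 ≈ 28.48
cos θ = (m·n)/(|m||n|) = 116/(13.64·28.48) ≈ 0.2987
θ = arccos(0.2987) ≈ 72.62°

72.62°


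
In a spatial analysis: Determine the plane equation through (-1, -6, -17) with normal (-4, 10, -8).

The plane through P with normal n = (a, b, c) satisfies n·(r - P) = 0,
i.e. ax + by + cz = a·x₀ + b·y₀ + c·z₀.
d = (-4)·(-1) + 10·(-6) + (-8)·(-17)
  = 4 - 60 + 136
  = 80
Equation: -4x + 10y - 8z = 80

-4x + 10y - 8z = 80


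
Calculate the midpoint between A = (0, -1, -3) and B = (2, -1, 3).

M = ((x₁+x₂)/2, (y₁+y₂)/2, (z₁+z₂)/2)
  = ((0 + 2)/2, (-1 - 1)/2, (-3 + 3)/2)
  = (2/2, -2/2, 0/2)
  = (1, -1, 0)

(1, -1, 0)


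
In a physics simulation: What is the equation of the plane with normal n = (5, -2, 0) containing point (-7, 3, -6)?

The plane through P with normal n = (a, b, c) satisfies n·(r - P) = 0,
i.e. ax + by + cz = a·x₀ + b·y₀ + c·z₀.
d = 5·(-7) + (-2)·3 + 0·(-6)
  = -35 - 6 + 0
  = -41
Equation: 5x - 2y = -41

5x - 2y = -41


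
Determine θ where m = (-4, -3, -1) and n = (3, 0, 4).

m·n = (-4)·3 + (-3)·0 + (-1)·4 = -12 + 0 - 4 = -16
|m| = √((-4)² + (-3)² + (-1)²) = √26 ≈ 5.099
|n| = √(3² + 0² + 4²) = √25 ≈ 5
cos θ = (m·n)/(|m||n|) = -16/(5.099·5) ≈ -0.6276
θ = arccos(-0.6276) ≈ 128.9°

128.9°


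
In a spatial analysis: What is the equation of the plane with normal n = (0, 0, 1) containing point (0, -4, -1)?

The plane through P with normal n = (a, b, c) satisfies n·(r - P) = 0,
i.e. ax + by + cz = a·x₀ + b·y₀ + c·z₀.
d = 0·0 + 0·(-4) + 1·(-1)
  = 0 + 0 - 1
  = -1
Equation: z = -1

z = -1


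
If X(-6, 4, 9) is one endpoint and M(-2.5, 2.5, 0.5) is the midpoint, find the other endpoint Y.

Y = 2M - X
  = (2·(-2.5) - (-6), 2·2.5 - 4, 2·0.5 - 9)
  = (-5 + 6, 5 - 4, 1 - 9)
  = (1, 1, -8)

(1, 1, -8)


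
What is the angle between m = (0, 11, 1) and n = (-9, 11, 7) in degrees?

m·n = 0·(-9) + 11·11 + 1·7 = 0 + 121 + 7 = 128
|m| = √(0² + 11² + 1²) = √122 ≈ 11.05
|n| = √((-9)² + 11² + 7²) = √251 ≈ 15.84
cos θ = (m·n)/(|m||n|) = 128/(11.05·15.84) ≈ 0.7315
θ = arccos(0.7315) ≈ 42.99°

42.99°


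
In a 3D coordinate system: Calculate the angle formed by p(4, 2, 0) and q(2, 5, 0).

p·q = 4·2 + 2·5 + 0·0 = 8 + 10 + 0 = 18
|p| = √(4² + 2² + 0²) = √20 ≈ 4.472
|q| = √(2² + 5² + 0²) = √29 ≈ 5.385
cos θ = (p·q)/(|p||q|) = 18/(4.472·5.385) ≈ 0.7474
θ = arccos(0.7474) ≈ 41.63°

41.63°


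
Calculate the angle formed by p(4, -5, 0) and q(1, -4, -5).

p·q = 4·1 + (-5)·(-4) + 0·(-5) = 4 + 20 + 0 = 24
|p| = √(4² + (-5)² + 0²) = √41 ≈ 6.403
|q| = √(1² + (-4)² + (-5)²) = √42 ≈ 6.481
cos θ = (p·q)/(|p||q|) = 24/(6.403·6.481) ≈ 0.5784
θ = arccos(0.5784) ≈ 54.67°

54.67°


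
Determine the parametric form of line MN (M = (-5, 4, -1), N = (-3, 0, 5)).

Direction vector d = N - M = (-3 + 5, 0 - 4, 5 + 1) = (2, -4, 6)
Parametric form r = M + t·d:
x = -5 + 2t, y = 4 - 4t, z = -1 + 6t

x = -5 + 2t, y = 4 - 4t, z = -1 + 6t


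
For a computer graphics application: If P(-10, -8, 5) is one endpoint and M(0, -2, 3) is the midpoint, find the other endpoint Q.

Q = 2M - P
  = (2·0 - (-10), 2·(-2) - (-8), 2·3 - 5)
  = (0 + 10, -4 + 8, 6 - 5)
  = (10, 4, 1)

(10, 4, 1)


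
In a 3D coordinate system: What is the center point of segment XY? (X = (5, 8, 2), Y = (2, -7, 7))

M = ((x₁+x₂)/2, (y₁+y₂)/2, (z₁+z₂)/2)
  = ((5 + 2)/2, (8 - 7)/2, (2 + 7)/2)
  = (7/2, 1/2, 9/2)
  = (3.5, 0.5, 4.5)

(3.5, 0.5, 4.5)


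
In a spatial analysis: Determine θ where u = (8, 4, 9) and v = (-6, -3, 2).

u·v = 8·(-6) + 4·(-3) + 9·2 = -48 - 12 + 18 = -42
|u| = √(8² + 4² + 9²) = √161 ≈ 12.69
|v| = √((-6)² + (-3)² + 2²) = √49 ≈ 7
cos θ = (u·v)/(|u||v|) = -42/(12.69·7) ≈ -0.4729
θ = arccos(-0.4729) ≈ 118.2°

118.2°


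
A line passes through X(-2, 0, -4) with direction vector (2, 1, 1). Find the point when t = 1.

P(t) = X + t·d
  = (-2 + 2·1, 0 + 1·1, -4 + 1·1)
  = (-2 + 2, 0 + 1, -4 + 1)
  = (0, 1, -3)

(0, 1, -3)


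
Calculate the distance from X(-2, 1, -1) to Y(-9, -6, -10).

d = √[(x₂-x₁)² + (y₂-y₁)² + (z₂-z₁)²]
  = √[(-7)² + (-7)² + (-9)²]
  = √[49 + 49 + 81]
  = √179
  ≈ 13.38

13.38


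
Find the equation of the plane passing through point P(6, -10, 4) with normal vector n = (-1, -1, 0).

The plane through P with normal n = (a, b, c) satisfies n·(r - P) = 0,
i.e. ax + by + cz = a·x₀ + b·y₀ + c·z₀.
d = (-1)·6 + (-1)·(-10) + 0·4
  = -6 + 10 + 0
  = 4
Equation: -x - y = 4

-x - y = 4


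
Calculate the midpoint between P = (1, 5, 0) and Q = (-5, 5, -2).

M = ((x₁+x₂)/2, (y₁+y₂)/2, (z₁+z₂)/2)
  = ((1 - 5)/2, (5 + 5)/2, (0 - 2)/2)
  = (-4/2, 10/2, -2/2)
  = (-2, 5, -1)

(-2, 5, -1)


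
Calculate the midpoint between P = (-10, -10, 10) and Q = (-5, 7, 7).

M = ((x₁+x₂)/2, (y₁+y₂)/2, (z₁+z₂)/2)
  = ((-10 - 5)/2, (-10 + 7)/2, (10 + 7)/2)
  = (-15/2, -3/2, 17/2)
  = (-7.5, -1.5, 8.5)

(-7.5, -1.5, 8.5)


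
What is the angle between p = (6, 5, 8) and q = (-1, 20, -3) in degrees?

p·q = 6·(-1) + 5·20 + 8·(-3) = -6 + 100 - 24 = 70
|p| = √(6² + 5² + 8²) = √125 ≈ 11.18
|q| = √((-1)² + 20² + (-3)²) = √410 ≈ 20.25
cos θ = (p·q)/(|p||q|) = 70/(11.18·20.25) ≈ 0.3092
θ = arccos(0.3092) ≈ 71.99°

71.99°


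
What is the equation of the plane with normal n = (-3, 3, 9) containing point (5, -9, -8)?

The plane through P with normal n = (a, b, c) satisfies n·(r - P) = 0,
i.e. ax + by + cz = a·x₀ + b·y₀ + c·z₀.
d = (-3)·5 + 3·(-9) + 9·(-8)
  = -15 - 27 - 72
  = -114
Equation: -3x + 3y + 9z = -114

-3x + 3y + 9z = -114


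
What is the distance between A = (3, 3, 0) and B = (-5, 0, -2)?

d = √[(x₂-x₁)² + (y₂-y₁)² + (z₂-z₁)²]
  = √[(-8)² + (-3)² + (-2)²]
  = √[64 + 9 + 4]
  = √77
  ≈ 8.775

8.775


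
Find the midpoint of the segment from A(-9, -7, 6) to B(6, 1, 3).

M = ((x₁+x₂)/2, (y₁+y₂)/2, (z₁+z₂)/2)
  = ((-9 + 6)/2, (-7 + 1)/2, (6 + 3)/2)
  = (-3/2, -6/2, 9/2)
  = (-1.5, -3, 4.5)

(-1.5, -3, 4.5)


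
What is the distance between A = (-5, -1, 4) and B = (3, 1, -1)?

d = √[(x₂-x₁)² + (y₂-y₁)² + (z₂-z₁)²]
  = √[8² + 2² + (-5)²]
  = √[64 + 4 + 25]
  = √93
  ≈ 9.644

9.644


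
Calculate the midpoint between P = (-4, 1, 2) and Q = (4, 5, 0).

M = ((x₁+x₂)/2, (y₁+y₂)/2, (z₁+z₂)/2)
  = ((-4 + 4)/2, (1 + 5)/2, (2 + 0)/2)
  = (0/2, 6/2, 2/2)
  = (0, 3, 1)

(0, 3, 1)


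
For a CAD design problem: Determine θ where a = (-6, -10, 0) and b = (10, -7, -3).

a·b = (-6)·10 + (-10)·(-7) + 0·(-3) = -60 + 70 + 0 = 10
|a| = √((-6)² + (-10)² + 0²) = √136 ≈ 11.66
|b| = √(10² + (-7)² + (-3)²) = √158 ≈ 12.57
cos θ = (a·b)/(|a||b|) = 10/(11.66·12.57) ≈ 0.06822
θ = arccos(0.06822) ≈ 86.09°

86.09°


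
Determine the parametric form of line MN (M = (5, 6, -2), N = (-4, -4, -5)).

Direction vector d = N - M = (-4 - 5, -4 - 6, -5 + 2) = (-9, -10, -3)
Parametric form r = M + t·d:
x = 5 - 9t, y = 6 - 10t, z = -2 - 3t

x = 5 - 9t, y = 6 - 10t, z = -2 - 3t


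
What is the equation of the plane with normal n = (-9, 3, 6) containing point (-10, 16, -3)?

The plane through P with normal n = (a, b, c) satisfies n·(r - P) = 0,
i.e. ax + by + cz = a·x₀ + b·y₀ + c·z₀.
d = (-9)·(-10) + 3·16 + 6·(-3)
  = 90 + 48 - 18
  = 120
Equation: -9x + 3y + 6z = 120

-9x + 3y + 6z = 120


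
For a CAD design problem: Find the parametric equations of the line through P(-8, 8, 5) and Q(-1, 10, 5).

Direction vector d = Q - P = (-1 + 8, 10 - 8, 5 - 5) = (7, 2, 0)
Parametric form r = P + t·d:
x = -8 + 7t, y = 8 + 2t, z = 5

x = -8 + 7t, y = 8 + 2t, z = 5


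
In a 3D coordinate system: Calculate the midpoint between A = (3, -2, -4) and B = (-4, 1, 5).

M = ((x₁+x₂)/2, (y₁+y₂)/2, (z₁+z₂)/2)
  = ((3 - 4)/2, (-2 + 1)/2, (-4 + 5)/2)
  = (-1/2, -1/2, 1/2)
  = (-0.5, -0.5, 0.5)

(-0.5, -0.5, 0.5)


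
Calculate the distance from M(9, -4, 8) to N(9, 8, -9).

d = √[(x₂-x₁)² + (y₂-y₁)² + (z₂-z₁)²]
  = √[0² + 12² + (-17)²]
  = √[0 + 144 + 289]
  = √433
  ≈ 20.81

20.81


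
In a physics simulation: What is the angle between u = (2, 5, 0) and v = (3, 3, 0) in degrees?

u·v = 2·3 + 5·3 + 0·0 = 6 + 15 + 0 = 21
|u| = √(2² + 5² + 0²) = √29 ≈ 5.385
|v| = √(3² + 3² + 0²) = √18 ≈ 4.243
cos θ = (u·v)/(|u||v|) = 21/(5.385·4.243) ≈ 0.9191
θ = arccos(0.9191) ≈ 23.2°

23.2°


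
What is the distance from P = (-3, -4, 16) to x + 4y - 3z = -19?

distance = |a·x₀ + b·y₀ + c·z₀ - d| / √(a² + b² + c²)
  = |1·(-3) + 4·(-4) + (-3)·16 - (-19)| / √(1² + 4² + (-3)²)
  = |-3 - 16 - 48 + 19| / √(1 + 16 + 9)
  = |-48| / √26
  = 48 / 5.099
  ≈ 9.414

9.414


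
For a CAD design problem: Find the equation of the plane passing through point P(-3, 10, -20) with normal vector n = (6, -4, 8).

The plane through P with normal n = (a, b, c) satisfies n·(r - P) = 0,
i.e. ax + by + cz = a·x₀ + b·y₀ + c·z₀.
d = 6·(-3) + (-4)·10 + 8·(-20)
  = -18 - 40 - 160
  = -218
Equation: 6x - 4y + 8z = -218

6x - 4y + 8z = -218


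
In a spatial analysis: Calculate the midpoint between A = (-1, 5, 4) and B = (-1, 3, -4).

M = ((x₁+x₂)/2, (y₁+y₂)/2, (z₁+z₂)/2)
  = ((-1 - 1)/2, (5 + 3)/2, (4 - 4)/2)
  = (-2/2, 8/2, 0/2)
  = (-1, 4, 0)

(-1, 4, 0)


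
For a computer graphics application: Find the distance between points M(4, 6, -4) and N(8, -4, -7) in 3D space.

d = √[(x₂-x₁)² + (y₂-y₁)² + (z₂-z₁)²]
  = √[4² + (-10)² + (-3)²]
  = √[16 + 100 + 9]
  = √125
  ≈ 11.18

11.18


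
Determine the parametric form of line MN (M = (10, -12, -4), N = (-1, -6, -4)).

Direction vector d = N - M = (-1 - 10, -6 + 12, -4 + 4) = (-11, 6, 0)
Parametric form r = M + t·d:
x = 10 - 11t, y = -12 + 6t, z = -4

x = 10 - 11t, y = -12 + 6t, z = -4


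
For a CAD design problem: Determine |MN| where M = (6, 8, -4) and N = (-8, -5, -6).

d = √[(x₂-x₁)² + (y₂-y₁)² + (z₂-z₁)²]
  = √[(-14)² + (-13)² + (-2)²]
  = √[196 + 169 + 4]
  = √369
  ≈ 19.21

19.21


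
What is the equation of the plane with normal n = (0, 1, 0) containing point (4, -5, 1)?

The plane through P with normal n = (a, b, c) satisfies n·(r - P) = 0,
i.e. ax + by + cz = a·x₀ + b·y₀ + c·z₀.
d = 0·4 + 1·(-5) + 0·1
  = 0 - 5 + 0
  = -5
Equation: y = -5

y = -5


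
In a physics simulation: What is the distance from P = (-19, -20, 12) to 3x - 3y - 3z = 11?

distance = |a·x₀ + b·y₀ + c·z₀ - d| / √(a² + b² + c²)
  = |3·(-19) + (-3)·(-20) + (-3)·12 - 11| / √(3² + (-3)² + (-3)²)
  = |-57 + 60 - 36 - 11| / √(9 + 9 + 9)
  = |-44| / √27
  = 44 / 5.196
  ≈ 8.468

8.468


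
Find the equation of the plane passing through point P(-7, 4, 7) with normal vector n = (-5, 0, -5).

The plane through P with normal n = (a, b, c) satisfies n·(r - P) = 0,
i.e. ax + by + cz = a·x₀ + b·y₀ + c·z₀.
d = (-5)·(-7) + 0·4 + (-5)·7
  = 35 + 0 - 35
  = 0
Equation: -5x - 5z = 0

-5x - 5z = 0


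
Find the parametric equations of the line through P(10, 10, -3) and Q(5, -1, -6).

Direction vector d = Q - P = (5 - 10, -1 - 10, -6 + 3) = (-5, -11, -3)
Parametric form r = P + t·d:
x = 10 - 5t, y = 10 - 11t, z = -3 - 3t

x = 10 - 5t, y = 10 - 11t, z = -3 - 3t


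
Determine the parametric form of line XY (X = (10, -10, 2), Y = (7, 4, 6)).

Direction vector d = Y - X = (7 - 10, 4 + 10, 6 - 2) = (-3, 14, 4)
Parametric form r = X + t·d:
x = 10 - 3t, y = -10 + 14t, z = 2 + 4t

x = 10 - 3t, y = -10 + 14t, z = 2 + 4t


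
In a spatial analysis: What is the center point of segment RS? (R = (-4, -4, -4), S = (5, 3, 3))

M = ((x₁+x₂)/2, (y₁+y₂)/2, (z₁+z₂)/2)
  = ((-4 + 5)/2, (-4 + 3)/2, (-4 + 3)/2)
  = (1/2, -1/2, -1/2)
  = (0.5, -0.5, -0.5)

(0.5, -0.5, -0.5)


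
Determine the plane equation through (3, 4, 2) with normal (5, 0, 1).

The plane through P with normal n = (a, b, c) satisfies n·(r - P) = 0,
i.e. ax + by + cz = a·x₀ + b·y₀ + c·z₀.
d = 5·3 + 0·4 + 1·2
  = 15 + 0 + 2
  = 17
Equation: 5x + z = 17

5x + z = 17


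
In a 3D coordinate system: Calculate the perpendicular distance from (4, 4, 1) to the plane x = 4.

distance = |a·x₀ + b·y₀ + c·z₀ - d| / √(a² + b² + c²)
  = |1·4 + 0·4 + 0·1 - 4| / √(1² + 0² + 0²)
  = |4 + 0 + 0 - 4| / √(1 + 0 + 0)
  = |0| / √1
  = 0 / 1
  ≈ 0

0


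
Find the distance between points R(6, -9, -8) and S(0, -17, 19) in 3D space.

d = √[(x₂-x₁)² + (y₂-y₁)² + (z₂-z₁)²]
  = √[(-6)² + (-8)² + 27²]
  = √[36 + 64 + 729]
  = √829
  ≈ 28.79

28.79


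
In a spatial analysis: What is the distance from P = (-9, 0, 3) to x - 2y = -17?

distance = |a·x₀ + b·y₀ + c·z₀ - d| / √(a² + b² + c²)
  = |1·(-9) + (-2)·0 + 0·3 - (-17)| / √(1² + (-2)² + 0²)
  = |-9 + 0 + 0 + 17| / √(1 + 4 + 0)
  = |8| / √5
  = 8 / 2.236
  ≈ 3.578

3.578


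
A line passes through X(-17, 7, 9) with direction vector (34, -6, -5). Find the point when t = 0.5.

P(t) = X + t·d
  = (-17 + 34·0.5, 7 + (-6)·0.5, 9 + (-5)·0.5)
  = (-17 + 17, 7 - 3, 9 - 2.5)
  = (0, 4, 6.5)

(0, 4, 6.5)


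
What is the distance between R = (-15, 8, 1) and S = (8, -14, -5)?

d = √[(x₂-x₁)² + (y₂-y₁)² + (z₂-z₁)²]
  = √[23² + (-22)² + (-6)²]
  = √[529 + 484 + 36]
  = √1049
  ≈ 32.39

32.39


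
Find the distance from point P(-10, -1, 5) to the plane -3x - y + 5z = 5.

distance = |a·x₀ + b·y₀ + c·z₀ - d| / √(a² + b² + c²)
  = |(-3)·(-10) + (-1)·(-1) + 5·5 - 5| / √((-3)² + (-1)² + 5²)
  = |30 + 1 + 25 - 5| / √(9 + 1 + 25)
  = |51| / √35
  = 51 / 5.916
  ≈ 8.621

8.621


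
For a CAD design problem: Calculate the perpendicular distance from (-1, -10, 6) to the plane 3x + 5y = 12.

distance = |a·x₀ + b·y₀ + c·z₀ - d| / √(a² + b² + c²)
  = |3·(-1) + 5·(-10) + 0·6 - 12| / √(3² + 5² + 0²)
  = |-3 - 50 + 0 - 12| / √(9 + 25 + 0)
  = |-65| / √34
  = 65 / 5.831
  ≈ 11.15

11.15


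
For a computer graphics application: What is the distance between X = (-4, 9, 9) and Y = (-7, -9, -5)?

d = √[(x₂-x₁)² + (y₂-y₁)² + (z₂-z₁)²]
  = √[(-3)² + (-18)² + (-14)²]
  = √[9 + 324 + 196]
  = √529
  ≈ 23

23


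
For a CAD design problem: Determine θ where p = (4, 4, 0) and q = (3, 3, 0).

p·q = 4·3 + 4·3 + 0·0 = 12 + 12 + 0 = 24
|p| = √(4² + 4² + 0²) = √32 ≈ 5.657
|q| = √(3² + 3² + 0²) = √18 ≈ 4.243
cos θ = (p·q)/(|p||q|) = 24/(5.657·4.243) ≈ 1
θ = arccos(1) ≈ 0°

0°


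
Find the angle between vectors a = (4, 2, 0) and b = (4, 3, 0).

a·b = 4·4 + 2·3 + 0·0 = 16 + 6 + 0 = 22
|a| = √(4² + 2² + 0²) = √20 ≈ 4.472
|b| = √(4² + 3² + 0²) = √25 ≈ 5
cos θ = (a·b)/(|a||b|) = 22/(4.472·5) ≈ 0.9839
θ = arccos(0.9839) ≈ 10.3°

10.3°


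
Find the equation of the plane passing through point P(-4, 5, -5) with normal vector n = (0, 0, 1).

The plane through P with normal n = (a, b, c) satisfies n·(r - P) = 0,
i.e. ax + by + cz = a·x₀ + b·y₀ + c·z₀.
d = 0·(-4) + 0·5 + 1·(-5)
  = 0 + 0 - 5
  = -5
Equation: z = -5

z = -5


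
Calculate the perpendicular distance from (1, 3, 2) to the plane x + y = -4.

distance = |a·x₀ + b·y₀ + c·z₀ - d| / √(a² + b² + c²)
  = |1·1 + 1·3 + 0·2 - (-4)| / √(1² + 1² + 0²)
  = |1 + 3 + 0 + 4| / √(1 + 1 + 0)
  = |8| / √2
  = 8 / 1.414
  ≈ 5.657

5.657


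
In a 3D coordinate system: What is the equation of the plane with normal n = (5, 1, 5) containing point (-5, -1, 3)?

The plane through P with normal n = (a, b, c) satisfies n·(r - P) = 0,
i.e. ax + by + cz = a·x₀ + b·y₀ + c·z₀.
d = 5·(-5) + 1·(-1) + 5·3
  = -25 - 1 + 15
  = -11
Equation: 5x + y + 5z = -11

5x + y + 5z = -11


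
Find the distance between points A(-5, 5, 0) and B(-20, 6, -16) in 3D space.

d = √[(x₂-x₁)² + (y₂-y₁)² + (z₂-z₁)²]
  = √[(-15)² + 1² + (-16)²]
  = √[225 + 1 + 256]
  = √482
  ≈ 21.95

21.95


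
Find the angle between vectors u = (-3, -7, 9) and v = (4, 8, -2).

u·v = (-3)·4 + (-7)·8 + 9·(-2) = -12 - 56 - 18 = -86
|u| = √((-3)² + (-7)² + 9²) = √139 ≈ 11.79
|v| = √(4² + 8² + (-2)²) = √84 ≈ 9.165
cos θ = (u·v)/(|u||v|) = -86/(11.79·9.165) ≈ -0.7959
θ = arccos(-0.7959) ≈ 142.7°

142.7°


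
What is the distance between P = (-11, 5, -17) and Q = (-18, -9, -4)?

d = √[(x₂-x₁)² + (y₂-y₁)² + (z₂-z₁)²]
  = √[(-7)² + (-14)² + 13²]
  = √[49 + 196 + 169]
  = √414
  ≈ 20.35

20.35


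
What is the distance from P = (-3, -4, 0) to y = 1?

distance = |a·x₀ + b·y₀ + c·z₀ - d| / √(a² + b² + c²)
  = |0·(-3) + 1·(-4) + 0·0 - 1| / √(0² + 1² + 0²)
  = |0 - 4 + 0 - 1| / √(0 + 1 + 0)
  = |-5| / √1
  = 5 / 1
  ≈ 5

5


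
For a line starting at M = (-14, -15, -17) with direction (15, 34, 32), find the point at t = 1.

P(t) = M + t·d
  = (-14 + 15·1, -15 + 34·1, -17 + 32·1)
  = (-14 + 15, -15 + 34, -17 + 32)
  = (1, 19, 15)

(1, 19, 15)


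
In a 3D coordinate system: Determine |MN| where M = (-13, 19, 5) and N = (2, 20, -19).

d = √[(x₂-x₁)² + (y₂-y₁)² + (z₂-z₁)²]
  = √[15² + 1² + (-24)²]
  = √[225 + 1 + 576]
  = √802
  ≈ 28.32

28.32


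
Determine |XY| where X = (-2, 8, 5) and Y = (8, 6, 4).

d = √[(x₂-x₁)² + (y₂-y₁)² + (z₂-z₁)²]
  = √[10² + (-2)² + (-1)²]
  = √[100 + 4 + 1]
  = √105
  ≈ 10.25

10.25


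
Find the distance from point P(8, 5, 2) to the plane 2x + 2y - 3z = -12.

distance = |a·x₀ + b·y₀ + c·z₀ - d| / √(a² + b² + c²)
  = |2·8 + 2·5 + (-3)·2 - (-12)| / √(2² + 2² + (-3)²)
  = |16 + 10 - 6 + 12| / √(4 + 4 + 9)
  = |32| / √17
  = 32 / 4.123
  ≈ 7.761

7.761


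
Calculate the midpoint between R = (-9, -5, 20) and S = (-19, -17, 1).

M = ((x₁+x₂)/2, (y₁+y₂)/2, (z₁+z₂)/2)
  = ((-9 - 19)/2, (-5 - 17)/2, (20 + 1)/2)
  = (-28/2, -22/2, 21/2)
  = (-14, -11, 10.5)

(-14, -11, 10.5)


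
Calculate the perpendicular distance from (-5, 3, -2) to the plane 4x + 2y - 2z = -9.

distance = |a·x₀ + b·y₀ + c·z₀ - d| / √(a² + b² + c²)
  = |4·(-5) + 2·3 + (-2)·(-2) - (-9)| / √(4² + 2² + (-2)²)
  = |-20 + 6 + 4 + 9| / √(16 + 4 + 4)
  = |-1| / √24
  = 1 / 4.899
  ≈ 0.2041

0.2041


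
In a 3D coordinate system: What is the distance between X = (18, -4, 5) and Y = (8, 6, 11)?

d = √[(x₂-x₁)² + (y₂-y₁)² + (z₂-z₁)²]
  = √[(-10)² + 10² + 6²]
  = √[100 + 100 + 36]
  = √236
  ≈ 15.36

15.36


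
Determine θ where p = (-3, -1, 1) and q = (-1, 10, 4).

p·q = (-3)·(-1) + (-1)·10 + 1·4 = 3 - 10 + 4 = -3
|p| = √((-3)² + (-1)² + 1²) = √11 ≈ 3.317
|q| = √((-1)² + 10² + 4²) = √117 ≈ 10.82
cos θ = (p·q)/(|p||q|) = -3/(3.317·10.82) ≈ -0.08362
θ = arccos(-0.08362) ≈ 94.8°

94.8°


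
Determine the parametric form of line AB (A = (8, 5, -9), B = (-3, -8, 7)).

Direction vector d = B - A = (-3 - 8, -8 - 5, 7 + 9) = (-11, -13, 16)
Parametric form r = A + t·d:
x = 8 - 11t, y = 5 - 13t, z = -9 + 16t

x = 8 - 11t, y = 5 - 13t, z = -9 + 16t


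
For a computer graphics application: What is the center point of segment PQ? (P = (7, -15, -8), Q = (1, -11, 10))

M = ((x₁+x₂)/2, (y₁+y₂)/2, (z₁+z₂)/2)
  = ((7 + 1)/2, (-15 - 11)/2, (-8 + 10)/2)
  = (8/2, -26/2, 2/2)
  = (4, -13, 1)

(4, -13, 1)


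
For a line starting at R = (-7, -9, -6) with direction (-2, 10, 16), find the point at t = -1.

P(t) = R + t·d
  = (-7 + (-2)·(-1), -9 + 10·(-1), -6 + 16·(-1))
  = (-7 + 2, -9 - 10, -6 - 16)
  = (-5, -19, -22)

(-5, -19, -22)


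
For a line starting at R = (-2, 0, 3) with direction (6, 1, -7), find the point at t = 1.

P(t) = R + t·d
  = (-2 + 6·1, 0 + 1·1, 3 + (-7)·1)
  = (-2 + 6, 0 + 1, 3 - 7)
  = (4, 1, -4)

(4, 1, -4)


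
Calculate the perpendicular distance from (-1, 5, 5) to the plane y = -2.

distance = |a·x₀ + b·y₀ + c·z₀ - d| / √(a² + b² + c²)
  = |0·(-1) + 1·5 + 0·5 - (-2)| / √(0² + 1² + 0²)
  = |0 + 5 + 0 + 2| / √(0 + 1 + 0)
  = |7| / √1
  = 7 / 1
  ≈ 7

7


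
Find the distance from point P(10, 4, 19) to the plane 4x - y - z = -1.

distance = |a·x₀ + b·y₀ + c·z₀ - d| / √(a² + b² + c²)
  = |4·10 + (-1)·4 + (-1)·19 - (-1)| / √(4² + (-1)² + (-1)²)
  = |40 - 4 - 19 + 1| / √(16 + 1 + 1)
  = |18| / √18
  = 18 / 4.243
  ≈ 4.243

4.243


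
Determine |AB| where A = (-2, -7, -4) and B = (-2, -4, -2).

d = √[(x₂-x₁)² + (y₂-y₁)² + (z₂-z₁)²]
  = √[0² + 3² + 2²]
  = √[0 + 9 + 4]
  = √13
  ≈ 3.606

3.606


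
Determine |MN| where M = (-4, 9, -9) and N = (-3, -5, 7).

d = √[(x₂-x₁)² + (y₂-y₁)² + (z₂-z₁)²]
  = √[1² + (-14)² + 16²]
  = √[1 + 196 + 256]
  = √453
  ≈ 21.28

21.28


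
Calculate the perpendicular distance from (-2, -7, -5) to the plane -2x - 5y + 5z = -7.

distance = |a·x₀ + b·y₀ + c·z₀ - d| / √(a² + b² + c²)
  = |(-2)·(-2) + (-5)·(-7) + 5·(-5) - (-7)| / √((-2)² + (-5)² + 5²)
  = |4 + 35 - 25 + 7| / √(4 + 25 + 25)
  = |21| / √54
  = 21 / 7.348
  ≈ 2.858

2.858


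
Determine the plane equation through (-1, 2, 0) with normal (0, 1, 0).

The plane through P with normal n = (a, b, c) satisfies n·(r - P) = 0,
i.e. ax + by + cz = a·x₀ + b·y₀ + c·z₀.
d = 0·(-1) + 1·2 + 0·0
  = 0 + 2 + 0
  = 2
Equation: y = 2

y = 2


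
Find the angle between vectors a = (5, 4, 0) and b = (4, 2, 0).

a·b = 5·4 + 4·2 + 0·0 = 20 + 8 + 0 = 28
|a| = √(5² + 4² + 0²) = √41 ≈ 6.403
|b| = √(4² + 2² + 0²) = √20 ≈ 4.472
cos θ = (a·b)/(|a||b|) = 28/(6.403·4.472) ≈ 0.9778
θ = arccos(0.9778) ≈ 12.09°

12.09°


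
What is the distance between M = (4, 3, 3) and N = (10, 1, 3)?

d = √[(x₂-x₁)² + (y₂-y₁)² + (z₂-z₁)²]
  = √[6² + (-2)² + 0²]
  = √[36 + 4 + 0]
  = √40
  ≈ 6.325

6.325


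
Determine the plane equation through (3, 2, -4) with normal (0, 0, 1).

The plane through P with normal n = (a, b, c) satisfies n·(r - P) = 0,
i.e. ax + by + cz = a·x₀ + b·y₀ + c·z₀.
d = 0·3 + 0·2 + 1·(-4)
  = 0 + 0 - 4
  = -4
Equation: z = -4

z = -4


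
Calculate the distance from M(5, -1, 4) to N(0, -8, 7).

d = √[(x₂-x₁)² + (y₂-y₁)² + (z₂-z₁)²]
  = √[(-5)² + (-7)² + 3²]
  = √[25 + 49 + 9]
  = √83
  ≈ 9.11

9.11


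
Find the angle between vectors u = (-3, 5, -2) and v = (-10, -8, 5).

u·v = (-3)·(-10) + 5·(-8) + (-2)·5 = 30 - 40 - 10 = -20
|u| = √((-3)² + 5² + (-2)²) = √38 ≈ 6.164
|v| = √((-10)² + (-8)² + 5²) = √189 ≈ 13.75
cos θ = (u·v)/(|u||v|) = -20/(6.164·13.75) ≈ -0.236
θ = arccos(-0.236) ≈ 103.7°

103.7°
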